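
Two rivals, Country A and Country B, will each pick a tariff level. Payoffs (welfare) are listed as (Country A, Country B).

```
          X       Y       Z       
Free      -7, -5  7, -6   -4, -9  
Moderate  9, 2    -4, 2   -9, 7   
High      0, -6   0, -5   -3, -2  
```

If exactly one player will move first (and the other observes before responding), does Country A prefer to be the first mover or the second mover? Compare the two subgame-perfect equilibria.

second

If Country A leads: Country B's best replies are Free→X, Moderate→Z, High→Z; Country A's induced payoffs -7, -9, -3; outcome (High, Z), payoffs (-3, -2).
If Country B leads: Country A's best replies are X→Moderate, Y→Free, Z→High; Country B's induced payoffs 2, -6, -2; outcome (Moderate, X), payoffs (9, 2).
Country A gets -3 moving first and 9 moving second, so Country A prefers to move second.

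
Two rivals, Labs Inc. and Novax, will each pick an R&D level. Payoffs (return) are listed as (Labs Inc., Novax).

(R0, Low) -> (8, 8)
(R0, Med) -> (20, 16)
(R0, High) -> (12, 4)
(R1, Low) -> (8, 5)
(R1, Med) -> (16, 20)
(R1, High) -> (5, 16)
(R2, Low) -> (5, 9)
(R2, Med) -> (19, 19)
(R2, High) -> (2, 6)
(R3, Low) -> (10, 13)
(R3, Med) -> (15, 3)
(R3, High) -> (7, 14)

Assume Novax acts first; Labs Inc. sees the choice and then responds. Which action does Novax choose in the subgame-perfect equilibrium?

Med

Labs Inc. best-responds to each possible Novax move:
- Low: BR = R3, leader payoff 13.
- Med: BR = R0, leader payoff 16.
- High: BR = R0, leader payoff 4.
Maximizing over 13, 16, 4, Novax chooses Med. Subgame-perfect outcome: (R0, Med) with payoffs (20, 16).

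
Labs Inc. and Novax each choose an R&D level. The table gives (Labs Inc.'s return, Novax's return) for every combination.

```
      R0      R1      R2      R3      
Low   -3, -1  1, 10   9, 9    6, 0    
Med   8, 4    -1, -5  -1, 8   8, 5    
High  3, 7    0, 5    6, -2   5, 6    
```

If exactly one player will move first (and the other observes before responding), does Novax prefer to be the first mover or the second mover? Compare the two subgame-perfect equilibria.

first

If Labs Inc. leads: Novax's best replies are Low→R1, Med→R2, High→R0; Labs Inc.'s induced payoffs 1, -1, 3; outcome (High, R0), payoffs (3, 7).
If Novax leads: Labs Inc.'s best replies are R0→Med, R1→Low, R2→Low, R3→Med; Novax's induced payoffs 4, 10, 9, 5; outcome (Low, R1), payoffs (1, 10).
Novax gets 10 moving first and 7 moving second, so Novax prefers to move first.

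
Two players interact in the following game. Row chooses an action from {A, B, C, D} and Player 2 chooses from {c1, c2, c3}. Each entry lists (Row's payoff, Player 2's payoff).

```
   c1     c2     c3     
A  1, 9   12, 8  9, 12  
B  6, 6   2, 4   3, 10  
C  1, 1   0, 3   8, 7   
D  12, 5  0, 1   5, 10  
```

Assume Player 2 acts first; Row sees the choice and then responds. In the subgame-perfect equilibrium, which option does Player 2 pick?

c3

Work backward from Row's decision.
- c1: BR = D, leader payoff 5.
- c2: BR = A, leader payoff 8.
- c3: BR = A, leader payoff 12.
Player 2's induced payoffs are 5, 8, 12, so Player 2 commits to c3. Subgame-perfect outcome: (A, c3) with payoffs (9, 12).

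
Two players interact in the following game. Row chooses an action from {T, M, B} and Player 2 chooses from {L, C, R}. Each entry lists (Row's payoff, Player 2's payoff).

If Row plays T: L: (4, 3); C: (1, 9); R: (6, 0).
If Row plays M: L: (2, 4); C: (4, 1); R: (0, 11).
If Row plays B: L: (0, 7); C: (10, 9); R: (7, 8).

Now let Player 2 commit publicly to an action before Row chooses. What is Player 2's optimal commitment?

Work backward from Row's decision.
- L: BR = T, leader payoff 3.
- C: BR = B, leader payoff 9.
- R: BR = B, leader payoff 8.
Among 3, 9, 8, the best is 9 at C. Subgame-perfect outcome: (B, C) with payoffs (10, 9).

C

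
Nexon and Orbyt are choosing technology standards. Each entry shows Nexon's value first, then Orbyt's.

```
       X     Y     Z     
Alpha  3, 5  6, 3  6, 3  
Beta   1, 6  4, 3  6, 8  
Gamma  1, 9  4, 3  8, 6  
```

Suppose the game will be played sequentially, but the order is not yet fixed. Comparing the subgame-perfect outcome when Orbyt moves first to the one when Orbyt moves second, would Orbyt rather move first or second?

second

If Nexon leads: Orbyt's best replies are Alpha→X, Beta→Z, Gamma→X; Nexon's induced payoffs 3, 6, 1; outcome (Beta, Z), payoffs (6, 8).
If Orbyt leads: Nexon's best replies are X→Alpha, Y→Alpha, Z→Gamma; Orbyt's induced payoffs 5, 3, 6; outcome (Gamma, Z), payoffs (8, 6).
Orbyt gets 6 moving first and 8 moving second, so Orbyt prefers to move second.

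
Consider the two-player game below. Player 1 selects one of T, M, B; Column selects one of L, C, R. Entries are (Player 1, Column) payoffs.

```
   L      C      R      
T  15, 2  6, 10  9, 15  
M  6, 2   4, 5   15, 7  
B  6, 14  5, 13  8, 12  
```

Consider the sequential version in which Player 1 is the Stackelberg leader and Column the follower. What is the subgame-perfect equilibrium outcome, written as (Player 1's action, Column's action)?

Backward induction with Player 1 moving first.
- T → Column plays R (best of 2, 10, 15); Player 1 gets 9.
- M → Column plays R (best of 2, 5, 7); Player 1 gets 15.
- B → Column plays L (best of 14, 13, 12); Player 1 gets 6.
Maximizing over 9, 15, 6, Player 1 chooses M. Subgame-perfect outcome: (M, R) with payoffs (15, 7).

(M, R)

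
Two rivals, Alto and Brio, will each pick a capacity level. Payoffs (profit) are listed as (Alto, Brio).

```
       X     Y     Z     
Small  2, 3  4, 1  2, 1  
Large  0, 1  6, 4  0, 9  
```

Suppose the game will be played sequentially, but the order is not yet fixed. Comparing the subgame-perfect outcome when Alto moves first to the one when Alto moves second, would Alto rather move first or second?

If Alto leads: Brio's best replies are Small→X, Large→Z; Alto's induced payoffs 2, 0; outcome (Small, X), payoffs (2, 3).
If Brio leads: Alto's best replies are X→Small, Y→Large, Z→Small; Brio's induced payoffs 3, 4, 1; outcome (Large, Y), payoffs (6, 4).
Alto gets 2 moving first and 6 moving second, so Alto prefers to move second.

second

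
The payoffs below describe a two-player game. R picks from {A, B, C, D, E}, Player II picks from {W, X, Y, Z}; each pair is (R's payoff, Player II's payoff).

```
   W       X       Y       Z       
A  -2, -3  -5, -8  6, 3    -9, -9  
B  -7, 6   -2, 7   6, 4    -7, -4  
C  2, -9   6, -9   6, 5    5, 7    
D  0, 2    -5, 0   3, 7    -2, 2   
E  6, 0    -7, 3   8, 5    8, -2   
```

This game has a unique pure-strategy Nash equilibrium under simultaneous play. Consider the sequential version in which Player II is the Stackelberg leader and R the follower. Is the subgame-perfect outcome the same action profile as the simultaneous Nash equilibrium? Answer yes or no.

Backward induction with Player II moving first.
- W → R plays E (best of -2, -7, 2, 0, 6); Player II gets 0.
- X → R plays C (best of -5, -2, 6, -5, -7); Player II gets -9.
- Y → R plays E (best of 6, 6, 6, 3, 8); Player II gets 5.
- Z → R plays E (best of -9, -7, 5, -2, 8); Player II gets -2.
Maximizing over 0, -9, 5, -2, Player II chooses Y. Subgame-perfect outcome: (E, Y) with payoffs (8, 5).
Now find the simultaneous Nash equilibrium.
R's best replies: W→E; X→C; Y→E; Z→E.
Player II's best replies: A→Y; B→X; C→Z; D→Y; E→Y.
The unique mutual best reply is (E, Y), giving (8, 5).
Sequential outcome (E, Y) coincides with the Nash profile (E, Y).

yes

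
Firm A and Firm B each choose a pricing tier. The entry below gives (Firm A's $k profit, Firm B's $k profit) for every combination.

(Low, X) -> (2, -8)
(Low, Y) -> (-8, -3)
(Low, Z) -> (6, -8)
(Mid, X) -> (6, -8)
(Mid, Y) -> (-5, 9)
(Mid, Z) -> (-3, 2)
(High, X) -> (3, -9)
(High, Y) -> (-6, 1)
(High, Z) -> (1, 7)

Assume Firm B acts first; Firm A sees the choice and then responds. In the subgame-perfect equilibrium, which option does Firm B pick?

Y

Solve by backward induction (Firm B leads).
- X → Firm A plays Mid (best of 2, 6, 3); Firm B gets -8.
- Y → Firm A plays Mid (best of -8, -5, -6); Firm B gets 9.
- Z → Firm A plays Low (best of 6, -3, 1); Firm B gets -8.
Among -8, 9, -8, the best is 9 at Y. Subgame-perfect outcome: (Mid, Y) with payoffs (-5, 9).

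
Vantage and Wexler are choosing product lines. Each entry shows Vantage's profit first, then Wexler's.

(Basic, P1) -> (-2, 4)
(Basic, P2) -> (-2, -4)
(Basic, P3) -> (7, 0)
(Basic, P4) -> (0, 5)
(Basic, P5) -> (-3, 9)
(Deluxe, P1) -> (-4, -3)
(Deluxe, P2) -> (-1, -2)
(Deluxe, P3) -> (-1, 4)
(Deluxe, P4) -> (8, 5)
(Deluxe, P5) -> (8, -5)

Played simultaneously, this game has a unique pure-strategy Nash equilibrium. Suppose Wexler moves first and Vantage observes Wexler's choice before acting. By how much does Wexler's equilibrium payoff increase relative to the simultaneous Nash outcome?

Work backward from Vantage's decision.
- P1: Vantage compares -2, -4 and picks Basic; Wexler would get 4.
- P2: Vantage compares -2, -1 and picks Deluxe; Wexler would get -2.
- P3: Vantage compares 7, -1 and picks Basic; Wexler would get 0.
- P4: Vantage compares 0, 8 and picks Deluxe; Wexler would get 5.
- P5: Vantage compares -3, 8 and picks Deluxe; Wexler would get -5.
Maximizing over 4, -2, 0, 5, -5, Wexler chooses P4. Subgame-perfect outcome: (Deluxe, P4) with payoffs (8, 5).
For the simultaneous game, intersect best replies.
Vantage's best replies: P1→Basic; P2→Deluxe; P3→Basic; P4→Deluxe; P5→Deluxe.
Wexler's best replies: Basic→P5; Deluxe→P4.
Only (Deluxe, P4) has each player best-responding; Nash payoffs (8, 5).
Wexler's commitment gain: 5 − 5 = 0.

0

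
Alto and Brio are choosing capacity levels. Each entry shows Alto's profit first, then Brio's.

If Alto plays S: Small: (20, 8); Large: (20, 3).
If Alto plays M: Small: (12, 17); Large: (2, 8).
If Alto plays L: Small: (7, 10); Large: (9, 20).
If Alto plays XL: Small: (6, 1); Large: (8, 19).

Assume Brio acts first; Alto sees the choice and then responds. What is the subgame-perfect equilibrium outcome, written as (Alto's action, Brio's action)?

(S, Small)

Backward induction with Brio moving first.
- Small: BR = S, leader payoff 8.
- Large: BR = S, leader payoff 3.
Maximizing over 8, 3, Brio chooses Small. Subgame-perfect outcome: (S, Small) with payoffs (20, 8).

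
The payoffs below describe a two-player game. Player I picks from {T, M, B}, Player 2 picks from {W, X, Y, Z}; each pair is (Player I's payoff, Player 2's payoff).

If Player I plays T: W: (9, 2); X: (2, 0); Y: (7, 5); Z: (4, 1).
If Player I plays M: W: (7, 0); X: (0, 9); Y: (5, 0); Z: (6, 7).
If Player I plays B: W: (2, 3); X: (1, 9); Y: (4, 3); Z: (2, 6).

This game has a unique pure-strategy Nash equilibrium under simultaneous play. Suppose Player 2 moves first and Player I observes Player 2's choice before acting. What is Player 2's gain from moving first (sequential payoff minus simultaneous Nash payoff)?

Backward induction with Player 2 moving first.
- W: Player I compares 9, 7, 2 and picks T; Player 2 would get 2.
- X: Player I compares 2, 0, 1 and picks T; Player 2 would get 0.
- Y: Player I compares 7, 5, 4 and picks T; Player 2 would get 5.
- Z: Player I compares 4, 6, 2 and picks M; Player 2 would get 7.
Player 2's induced payoffs are 2, 0, 5, 7, so Player 2 commits to Z. Subgame-perfect outcome: (M, Z) with payoffs (6, 7).
For the simultaneous game, intersect best replies.
Player I's best replies: W→T; X→T; Y→T; Z→M.
Player 2's best replies: T→Y; M→X; B→X.
Only (T, Y) has each player best-responding; Nash payoffs (7, 5).
Player 2's commitment gain: 7 − 5 = 2.

2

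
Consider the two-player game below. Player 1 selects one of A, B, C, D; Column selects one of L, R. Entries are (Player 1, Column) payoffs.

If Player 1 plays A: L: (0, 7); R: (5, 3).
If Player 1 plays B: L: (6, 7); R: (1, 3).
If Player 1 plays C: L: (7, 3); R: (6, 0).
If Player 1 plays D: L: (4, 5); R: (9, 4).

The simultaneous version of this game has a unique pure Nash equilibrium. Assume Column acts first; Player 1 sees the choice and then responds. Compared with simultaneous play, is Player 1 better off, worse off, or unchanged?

Solve by backward induction (Column leads).
- L: Player 1 compares 0, 6, 7, 4 and picks C; Column would get 3.
- R: Player 1 compares 5, 1, 6, 9 and picks D; Column would get 4.
Column's induced payoffs are 3, 4, so Column commits to R. Subgame-perfect outcome: (D, R) with payoffs (9, 4).
For the simultaneous game, intersect best replies.
Player 1's best replies: L→C; R→D.
Column's best replies: A→L; B→L; C→L; D→L.
The unique mutual best reply is (C, L), giving (7, 3).
Player 1 earns 9 sequentially versus 7 at the Nash outcome: better off.

better off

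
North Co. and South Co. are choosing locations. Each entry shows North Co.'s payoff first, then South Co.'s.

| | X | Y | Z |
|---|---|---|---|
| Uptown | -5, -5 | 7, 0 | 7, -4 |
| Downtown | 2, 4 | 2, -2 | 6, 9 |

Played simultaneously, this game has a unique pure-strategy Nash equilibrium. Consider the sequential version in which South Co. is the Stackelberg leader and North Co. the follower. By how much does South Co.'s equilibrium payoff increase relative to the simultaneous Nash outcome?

Backward induction with South Co. moving first.
- X: BR = Downtown, leader payoff 4.
- Y: BR = Uptown, leader payoff 0.
- Z: BR = Uptown, leader payoff -4.
South Co.'s induced payoffs are 4, 0, -4, so South Co. commits to X. Subgame-perfect outcome: (Downtown, X) with payoffs (2, 4).
For the simultaneous game, intersect best replies.
North Co.'s best replies: X→Downtown; Y→Uptown; Z→Uptown.
South Co.'s best replies: Uptown→Y; Downtown→Z.
The unique mutual best reply is (Uptown, Y), giving (7, 0).
South Co.'s commitment gain: 4 − 0 = 4.

4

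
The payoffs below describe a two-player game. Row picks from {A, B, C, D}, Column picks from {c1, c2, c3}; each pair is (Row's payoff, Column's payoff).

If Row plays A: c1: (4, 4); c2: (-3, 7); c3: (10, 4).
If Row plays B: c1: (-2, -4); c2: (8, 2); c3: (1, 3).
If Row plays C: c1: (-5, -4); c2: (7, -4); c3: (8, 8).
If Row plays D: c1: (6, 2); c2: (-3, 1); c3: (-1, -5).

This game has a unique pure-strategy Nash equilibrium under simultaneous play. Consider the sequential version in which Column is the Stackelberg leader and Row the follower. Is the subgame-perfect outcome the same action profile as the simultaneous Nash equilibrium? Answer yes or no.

Backward induction with Column moving first.
- c1 → Row plays D (best of 4, -2, -5, 6); Column gets 2.
- c2 → Row plays B (best of -3, 8, 7, -3); Column gets 2.
- c3 → Row plays A (best of 10, 1, 8, -1); Column gets 4.
Column's induced payoffs are 2, 2, 4, so Column commits to c3. Subgame-perfect outcome: (A, c3) with payoffs (10, 4).
Under simultaneous play:
Row's best replies: c1→D; c2→B; c3→A.
Column's best replies: A→c2; B→c3; C→c3; D→c1.
Only (D, c1) has each player best-responding; Nash payoffs (6, 2).
Sequential outcome (A, c3) differs from the Nash profile (D, c1).

no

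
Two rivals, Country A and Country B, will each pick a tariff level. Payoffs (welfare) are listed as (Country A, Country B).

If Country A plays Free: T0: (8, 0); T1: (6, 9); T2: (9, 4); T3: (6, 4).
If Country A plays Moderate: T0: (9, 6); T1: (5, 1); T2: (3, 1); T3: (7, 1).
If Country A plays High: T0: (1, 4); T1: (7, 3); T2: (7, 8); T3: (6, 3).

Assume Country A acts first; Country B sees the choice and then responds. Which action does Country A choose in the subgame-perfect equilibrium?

Work backward from Country B's decision.
- Free → Country B plays T1 (best of 0, 9, 4, 4); Country A gets 6.
- Moderate → Country B plays T0 (best of 6, 1, 1, 1); Country A gets 9.
- High → Country B plays T2 (best of 4, 3, 8, 3); Country A gets 7.
Among 6, 9, 7, the best is 9 at Moderate. Subgame-perfect outcome: (Moderate, T0) with payoffs (9, 6).

Moderate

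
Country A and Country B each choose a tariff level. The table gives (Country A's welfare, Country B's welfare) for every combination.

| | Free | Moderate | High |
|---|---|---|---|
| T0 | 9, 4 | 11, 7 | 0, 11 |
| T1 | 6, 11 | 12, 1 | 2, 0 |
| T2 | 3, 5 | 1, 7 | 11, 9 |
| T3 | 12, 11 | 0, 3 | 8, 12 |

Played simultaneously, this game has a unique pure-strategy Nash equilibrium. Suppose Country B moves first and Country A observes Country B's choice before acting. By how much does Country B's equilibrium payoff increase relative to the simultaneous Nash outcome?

Solve by backward induction (Country B leads).
- Free: BR = T3, leader payoff 11.
- Moderate: BR = T1, leader payoff 1.
- High: BR = T2, leader payoff 9.
Among 11, 1, 9, the best is 11 at Free. Subgame-perfect outcome: (T3, Free) with payoffs (12, 11).
For the simultaneous game, intersect best replies.
Country A's best replies: Free→T3; Moderate→T1; High→T2.
Country B's best replies: T0→High; T1→Free; T2→High; T3→High.
Only (T2, High) has each player best-responding; Nash payoffs (11, 9).
Country B's commitment gain: 11 − 9 = 2.

2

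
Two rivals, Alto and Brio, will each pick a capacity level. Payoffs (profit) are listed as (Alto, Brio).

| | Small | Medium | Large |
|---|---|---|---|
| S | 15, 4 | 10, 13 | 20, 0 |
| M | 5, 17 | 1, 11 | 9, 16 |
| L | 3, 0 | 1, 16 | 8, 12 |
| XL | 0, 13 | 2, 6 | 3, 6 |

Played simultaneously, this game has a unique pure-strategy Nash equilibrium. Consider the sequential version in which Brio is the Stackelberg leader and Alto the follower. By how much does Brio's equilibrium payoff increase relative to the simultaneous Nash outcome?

0

Solve by backward induction (Brio leads).
- Small: BR = S, leader payoff 4.
- Medium: BR = S, leader payoff 13.
- Large: BR = S, leader payoff 0.
Brio's induced payoffs are 4, 13, 0, so Brio commits to Medium. Subgame-perfect outcome: (S, Medium) with payoffs (10, 13).
Under simultaneous play:
Alto's best replies: Small→S; Medium→S; Large→S.
Brio's best replies: S→Medium; M→Small; L→Medium; XL→Small.
The unique mutual best reply is (S, Medium), giving (10, 13).
Brio's commitment gain: 13 − 13 = 0.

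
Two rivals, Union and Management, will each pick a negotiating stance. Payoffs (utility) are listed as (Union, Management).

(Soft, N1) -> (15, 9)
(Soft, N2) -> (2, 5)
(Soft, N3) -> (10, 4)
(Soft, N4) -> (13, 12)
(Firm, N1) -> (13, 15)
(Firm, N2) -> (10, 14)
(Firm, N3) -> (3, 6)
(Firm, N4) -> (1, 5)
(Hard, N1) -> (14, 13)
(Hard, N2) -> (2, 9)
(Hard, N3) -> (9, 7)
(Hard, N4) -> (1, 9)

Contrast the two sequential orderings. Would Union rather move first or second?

first

If Union leads: Management's best replies are Soft→N4, Firm→N1, Hard→N1; Union's induced payoffs 13, 13, 14; outcome (Hard, N1), payoffs (14, 13).
If Management leads: Union's best replies are N1→Soft, N2→Firm, N3→Soft, N4→Soft; Management's induced payoffs 9, 14, 4, 12; outcome (Firm, N2), payoffs (10, 14).
Union gets 14 moving first and 10 moving second, so Union prefers to move first.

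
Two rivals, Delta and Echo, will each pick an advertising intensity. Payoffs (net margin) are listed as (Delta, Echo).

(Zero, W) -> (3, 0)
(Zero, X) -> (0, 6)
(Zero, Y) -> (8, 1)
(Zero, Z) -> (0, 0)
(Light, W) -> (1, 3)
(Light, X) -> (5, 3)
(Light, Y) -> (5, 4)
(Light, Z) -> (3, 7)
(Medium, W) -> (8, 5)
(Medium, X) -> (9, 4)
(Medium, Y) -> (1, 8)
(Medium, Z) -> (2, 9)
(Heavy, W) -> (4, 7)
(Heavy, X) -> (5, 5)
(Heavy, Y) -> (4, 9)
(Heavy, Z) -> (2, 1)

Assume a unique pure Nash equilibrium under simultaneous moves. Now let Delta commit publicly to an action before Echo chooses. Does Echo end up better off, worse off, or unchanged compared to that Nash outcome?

better off

Solve by backward induction (Delta leads).
- Zero: Echo compares 0, 6, 1, 0 and picks X; Delta would get 0.
- Light: Echo compares 3, 3, 4, 7 and picks Z; Delta would get 3.
- Medium: Echo compares 5, 4, 8, 9 and picks Z; Delta would get 2.
- Heavy: Echo compares 7, 5, 9, 1 and picks Y; Delta would get 4.
Maximizing over 0, 3, 2, 4, Delta chooses Heavy. Subgame-perfect outcome: (Heavy, Y) with payoffs (4, 9).
Now find the simultaneous Nash equilibrium.
Delta's best replies: W→Medium; X→Medium; Y→Zero; Z→Light.
Echo's best replies: Zero→X; Light→Z; Medium→Z; Heavy→Y.
Only (Light, Z) has each player best-responding; Nash payoffs (3, 7).
Echo earns 9 sequentially versus 7 at the Nash outcome: better off.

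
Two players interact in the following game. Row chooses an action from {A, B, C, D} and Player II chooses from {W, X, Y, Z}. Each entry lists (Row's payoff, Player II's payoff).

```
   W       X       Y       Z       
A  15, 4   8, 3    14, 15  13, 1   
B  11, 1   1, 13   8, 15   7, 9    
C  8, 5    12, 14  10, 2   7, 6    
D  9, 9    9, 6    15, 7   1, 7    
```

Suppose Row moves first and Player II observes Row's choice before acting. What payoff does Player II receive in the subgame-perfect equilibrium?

15

Work backward from Player II's decision.
- A: BR = Y, leader payoff 14.
- B: BR = Y, leader payoff 8.
- C: BR = X, leader payoff 12.
- D: BR = W, leader payoff 9.
Maximizing over 14, 8, 12, 9, Row chooses A. Subgame-perfect outcome: (A, Y) with payoffs (14, 15).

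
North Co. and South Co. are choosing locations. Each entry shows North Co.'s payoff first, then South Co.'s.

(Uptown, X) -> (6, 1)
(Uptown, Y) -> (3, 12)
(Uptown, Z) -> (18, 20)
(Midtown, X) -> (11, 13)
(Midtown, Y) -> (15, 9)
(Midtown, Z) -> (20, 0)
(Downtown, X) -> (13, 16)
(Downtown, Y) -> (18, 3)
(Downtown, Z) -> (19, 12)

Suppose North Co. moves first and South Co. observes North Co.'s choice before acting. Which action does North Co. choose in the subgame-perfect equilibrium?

Work backward from South Co.'s decision.
- Uptown: BR = Z, leader payoff 18.
- Midtown: BR = X, leader payoff 11.
- Downtown: BR = X, leader payoff 13.
North Co.'s induced payoffs are 18, 11, 13, so North Co. commits to Uptown. Subgame-perfect outcome: (Uptown, Z) with payoffs (18, 20).

Uptown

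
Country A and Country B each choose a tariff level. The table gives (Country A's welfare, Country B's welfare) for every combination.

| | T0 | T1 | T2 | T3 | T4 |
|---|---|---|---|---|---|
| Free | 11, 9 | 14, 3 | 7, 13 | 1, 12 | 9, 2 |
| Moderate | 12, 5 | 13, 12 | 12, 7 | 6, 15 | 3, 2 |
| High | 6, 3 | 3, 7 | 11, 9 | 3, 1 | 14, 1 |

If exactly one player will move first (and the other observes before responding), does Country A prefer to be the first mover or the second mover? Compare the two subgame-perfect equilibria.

If Country A leads: Country B's best replies are Free→T2, Moderate→T3, High→T2; Country A's induced payoffs 7, 6, 11; outcome (High, T2), payoffs (11, 9).
If Country B leads: Country A's best replies are T0→Moderate, T1→Free, T2→Moderate, T3→Moderate, T4→High; Country B's induced payoffs 5, 3, 7, 15, 1; outcome (Moderate, T3), payoffs (6, 15).
Country A gets 11 moving first and 6 moving second, so Country A prefers to move first.

first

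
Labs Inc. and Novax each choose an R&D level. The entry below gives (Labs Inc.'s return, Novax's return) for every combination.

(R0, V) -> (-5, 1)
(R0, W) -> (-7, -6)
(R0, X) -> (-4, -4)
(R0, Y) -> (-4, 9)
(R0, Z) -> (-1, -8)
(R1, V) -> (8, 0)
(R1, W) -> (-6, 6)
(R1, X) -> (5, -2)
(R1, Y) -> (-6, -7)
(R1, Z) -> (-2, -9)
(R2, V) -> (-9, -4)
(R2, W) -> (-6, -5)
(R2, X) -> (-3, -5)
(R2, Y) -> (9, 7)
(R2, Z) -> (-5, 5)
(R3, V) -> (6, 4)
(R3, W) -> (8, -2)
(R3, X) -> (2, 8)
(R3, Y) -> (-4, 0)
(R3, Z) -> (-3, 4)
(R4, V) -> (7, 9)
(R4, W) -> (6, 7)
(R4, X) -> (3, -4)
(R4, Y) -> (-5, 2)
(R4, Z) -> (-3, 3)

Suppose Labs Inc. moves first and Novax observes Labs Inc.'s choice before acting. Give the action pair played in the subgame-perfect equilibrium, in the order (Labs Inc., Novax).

Solve by backward induction (Labs Inc. leads).
- R0 → Novax plays Y (best of 1, -6, -4, 9, -8); Labs Inc. gets -4.
- R1 → Novax plays W (best of 0, 6, -2, -7, -9); Labs Inc. gets -6.
- R2 → Novax plays Y (best of -4, -5, -5, 7, 5); Labs Inc. gets 9.
- R3 → Novax plays X (best of 4, -2, 8, 0, 4); Labs Inc. gets 2.
- R4 → Novax plays V (best of 9, 7, -4, 2, 3); Labs Inc. gets 7.
Labs Inc.'s induced payoffs are -4, -6, 9, 2, 7, so Labs Inc. commits to R2. Subgame-perfect outcome: (R2, Y) with payoffs (9, 7).

(R2, Y)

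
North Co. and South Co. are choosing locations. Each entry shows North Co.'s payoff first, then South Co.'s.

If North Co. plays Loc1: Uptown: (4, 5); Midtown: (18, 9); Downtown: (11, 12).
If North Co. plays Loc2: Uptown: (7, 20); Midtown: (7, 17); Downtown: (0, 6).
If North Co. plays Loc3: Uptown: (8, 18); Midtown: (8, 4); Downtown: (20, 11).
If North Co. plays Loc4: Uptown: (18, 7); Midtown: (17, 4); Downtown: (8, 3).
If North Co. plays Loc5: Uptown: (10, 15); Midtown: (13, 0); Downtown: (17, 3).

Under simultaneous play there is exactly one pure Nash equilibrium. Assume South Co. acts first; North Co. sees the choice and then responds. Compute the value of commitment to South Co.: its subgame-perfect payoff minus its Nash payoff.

Backward induction with South Co. moving first.
- Uptown → North Co. plays Loc4 (best of 4, 7, 8, 18, 10); South Co. gets 7.
- Midtown → North Co. plays Loc1 (best of 18, 7, 8, 17, 13); South Co. gets 9.
- Downtown → North Co. plays Loc3 (best of 11, 0, 20, 8, 17); South Co. gets 11.
South Co.'s induced payoffs are 7, 9, 11, so South Co. commits to Downtown. Subgame-perfect outcome: (Loc3, Downtown) with payoffs (20, 11).
Now find the simultaneous Nash equilibrium.
North Co.'s best replies: Uptown→Loc4; Midtown→Loc1; Downtown→Loc3.
South Co.'s best replies: Loc1→Downtown; Loc2→Uptown; Loc3→Uptown; Loc4→Uptown; Loc5→Uptown.
Only (Loc4, Uptown) has each player best-responding; Nash payoffs (18, 7).
South Co.'s commitment gain: 11 − 7 = 4.

4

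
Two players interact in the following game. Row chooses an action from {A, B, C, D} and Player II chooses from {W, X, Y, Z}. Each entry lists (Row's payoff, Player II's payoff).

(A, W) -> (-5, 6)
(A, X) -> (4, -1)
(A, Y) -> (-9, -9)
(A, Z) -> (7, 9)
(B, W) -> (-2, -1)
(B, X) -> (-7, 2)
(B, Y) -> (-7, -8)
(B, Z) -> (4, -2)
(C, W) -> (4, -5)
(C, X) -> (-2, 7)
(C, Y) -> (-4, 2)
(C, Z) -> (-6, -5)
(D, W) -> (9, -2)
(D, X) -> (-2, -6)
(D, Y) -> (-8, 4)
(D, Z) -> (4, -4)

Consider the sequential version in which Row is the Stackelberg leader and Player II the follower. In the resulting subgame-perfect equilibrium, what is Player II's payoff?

Player II best-responds to each possible Row move:
- A: BR = Z, leader payoff 7.
- B: BR = X, leader payoff -7.
- C: BR = X, leader payoff -2.
- D: BR = Y, leader payoff -8.
Row's induced payoffs are 7, -7, -2, -8, so Row commits to A. Subgame-perfect outcome: (A, Z) with payoffs (7, 9).

9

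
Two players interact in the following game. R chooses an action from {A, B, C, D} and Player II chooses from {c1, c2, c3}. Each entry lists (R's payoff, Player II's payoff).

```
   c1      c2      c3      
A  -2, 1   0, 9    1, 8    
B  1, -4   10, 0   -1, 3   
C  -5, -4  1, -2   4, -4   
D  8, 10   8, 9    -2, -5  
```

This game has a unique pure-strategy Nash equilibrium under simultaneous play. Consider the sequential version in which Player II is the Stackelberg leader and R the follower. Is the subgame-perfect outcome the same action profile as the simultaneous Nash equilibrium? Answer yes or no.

Backward induction with Player II moving first.
- c1: R compares -2, 1, -5, 8 and picks D; Player II would get 10.
- c2: R compares 0, 10, 1, 8 and picks B; Player II would get 0.
- c3: R compares 1, -1, 4, -2 and picks C; Player II would get -4.
Player II's induced payoffs are 10, 0, -4, so Player II commits to c1. Subgame-perfect outcome: (D, c1) with payoffs (8, 10).
For the simultaneous game, intersect best replies.
R's best replies: c1→D; c2→B; c3→C.
Player II's best replies: A→c2; B→c3; C→c2; D→c1.
The unique mutual best reply is (D, c1), giving (8, 10).
Sequential outcome (D, c1) coincides with the Nash profile (D, c1).

yes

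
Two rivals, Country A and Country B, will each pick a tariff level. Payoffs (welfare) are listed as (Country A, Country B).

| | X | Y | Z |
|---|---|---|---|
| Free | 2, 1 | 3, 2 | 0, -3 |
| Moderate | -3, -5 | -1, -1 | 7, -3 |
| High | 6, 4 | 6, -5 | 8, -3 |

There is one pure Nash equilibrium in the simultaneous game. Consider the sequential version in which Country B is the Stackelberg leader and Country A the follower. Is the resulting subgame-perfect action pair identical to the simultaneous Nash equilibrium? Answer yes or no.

yes

Solve by backward induction (Country B leads).
- X: Country A compares 2, -3, 6 and picks High; Country B would get 4.
- Y: Country A compares 3, -1, 6 and picks High; Country B would get -5.
- Z: Country A compares 0, 7, 8 and picks High; Country B would get -3.
Among 4, -5, -3, the best is 4 at X. Subgame-perfect outcome: (High, X) with payoffs (6, 4).
Now find the simultaneous Nash equilibrium.
Country A's best replies: X→High; Y→High; Z→High.
Country B's best replies: Free→Y; Moderate→Y; High→X.
The unique mutual best reply is (High, X), giving (6, 4).
Sequential outcome (High, X) coincides with the Nash profile (High, X).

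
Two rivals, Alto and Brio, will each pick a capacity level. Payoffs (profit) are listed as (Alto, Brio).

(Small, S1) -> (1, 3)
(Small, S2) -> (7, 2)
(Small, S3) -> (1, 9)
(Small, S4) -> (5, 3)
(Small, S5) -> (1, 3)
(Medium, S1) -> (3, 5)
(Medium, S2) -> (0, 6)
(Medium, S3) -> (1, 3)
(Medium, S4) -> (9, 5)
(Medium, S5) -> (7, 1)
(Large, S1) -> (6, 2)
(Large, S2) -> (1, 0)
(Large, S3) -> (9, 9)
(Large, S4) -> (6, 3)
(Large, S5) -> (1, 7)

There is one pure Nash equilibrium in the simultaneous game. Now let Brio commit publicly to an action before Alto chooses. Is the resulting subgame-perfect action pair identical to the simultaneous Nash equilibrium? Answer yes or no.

Backward induction with Brio moving first.
- S1: BR = Large, leader payoff 2.
- S2: BR = Small, leader payoff 2.
- S3: BR = Large, leader payoff 9.
- S4: BR = Medium, leader payoff 5.
- S5: BR = Medium, leader payoff 1.
Among 2, 2, 9, 5, 1, the best is 9 at S3. Subgame-perfect outcome: (Large, S3) with payoffs (9, 9).
Now find the simultaneous Nash equilibrium.
Alto's best replies: S1→Large; S2→Small; S3→Large; S4→Medium; S5→Medium.
Brio's best replies: Small→S3; Medium→S2; Large→S3.
The unique mutual best reply is (Large, S3), giving (9, 9).
Sequential outcome (Large, S3) coincides with the Nash profile (Large, S3).

yes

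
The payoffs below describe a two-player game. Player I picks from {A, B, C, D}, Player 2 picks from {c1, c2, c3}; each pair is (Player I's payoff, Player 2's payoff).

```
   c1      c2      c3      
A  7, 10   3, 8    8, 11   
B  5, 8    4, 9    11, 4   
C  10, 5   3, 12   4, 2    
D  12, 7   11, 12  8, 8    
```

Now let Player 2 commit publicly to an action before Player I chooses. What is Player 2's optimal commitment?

c2

Work backward from Player I's decision.
- c1: Player I compares 7, 5, 10, 12 and picks D; Player 2 would get 7.
- c2: Player I compares 3, 4, 3, 11 and picks D; Player 2 would get 12.
- c3: Player I compares 8, 11, 4, 8 and picks B; Player 2 would get 4.
Player 2's induced payoffs are 7, 12, 4, so Player 2 commits to c2. Subgame-perfect outcome: (D, c2) with payoffs (11, 12).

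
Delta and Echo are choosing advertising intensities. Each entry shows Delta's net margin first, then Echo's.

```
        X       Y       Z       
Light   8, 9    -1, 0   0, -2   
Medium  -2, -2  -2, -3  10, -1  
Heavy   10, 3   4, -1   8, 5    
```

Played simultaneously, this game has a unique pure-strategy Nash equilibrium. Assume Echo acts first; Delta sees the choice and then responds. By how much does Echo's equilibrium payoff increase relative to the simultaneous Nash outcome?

4

Backward induction with Echo moving first.
- X: Delta compares 8, -2, 10 and picks Heavy; Echo would get 3.
- Y: Delta compares -1, -2, 4 and picks Heavy; Echo would get -1.
- Z: Delta compares 0, 10, 8 and picks Medium; Echo would get -1.
Echo's induced payoffs are 3, -1, -1, so Echo commits to X. Subgame-perfect outcome: (Heavy, X) with payoffs (10, 3).
For the simultaneous game, intersect best replies.
Delta's best replies: X→Heavy; Y→Heavy; Z→Medium.
Echo's best replies: Light→X; Medium→Z; Heavy→Z.
The unique mutual best reply is (Medium, Z), giving (10, -1).
Echo's commitment gain: 3 − -1 = 4.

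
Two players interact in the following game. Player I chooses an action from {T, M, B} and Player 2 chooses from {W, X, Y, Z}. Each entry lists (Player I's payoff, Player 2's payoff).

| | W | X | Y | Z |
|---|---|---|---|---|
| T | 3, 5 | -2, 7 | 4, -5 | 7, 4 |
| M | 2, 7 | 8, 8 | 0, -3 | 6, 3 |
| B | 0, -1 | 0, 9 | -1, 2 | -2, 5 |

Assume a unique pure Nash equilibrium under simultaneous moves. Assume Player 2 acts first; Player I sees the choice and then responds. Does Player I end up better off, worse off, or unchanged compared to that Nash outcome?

Work backward from Player I's decision.
- W: Player I compares 3, 2, 0 and picks T; Player 2 would get 5.
- X: Player I compares -2, 8, 0 and picks M; Player 2 would get 8.
- Y: Player I compares 4, 0, -1 and picks T; Player 2 would get -5.
- Z: Player I compares 7, 6, -2 and picks T; Player 2 would get 4.
Among 5, 8, -5, 4, the best is 8 at X. Subgame-perfect outcome: (M, X) with payoffs (8, 8).
Now find the simultaneous Nash equilibrium.
Player I's best replies: W→T; X→M; Y→T; Z→T.
Player 2's best replies: T→X; M→X; B→X.
Only (M, X) has each player best-responding; Nash payoffs (8, 8).
Player I earns 8 sequentially versus 8 at the Nash outcome: unchanged.

unchanged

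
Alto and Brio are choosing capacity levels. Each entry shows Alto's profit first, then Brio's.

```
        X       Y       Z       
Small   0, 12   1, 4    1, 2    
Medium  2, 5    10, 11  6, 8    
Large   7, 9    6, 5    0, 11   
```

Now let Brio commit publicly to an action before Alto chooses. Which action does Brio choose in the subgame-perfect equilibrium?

Y

Solve by backward induction (Brio leads).
- X → Alto plays Large (best of 0, 2, 7); Brio gets 9.
- Y → Alto plays Medium (best of 1, 10, 6); Brio gets 11.
- Z → Alto plays Medium (best of 1, 6, 0); Brio gets 8.
Among 9, 11, 8, the best is 11 at Y. Subgame-perfect outcome: (Medium, Y) with payoffs (10, 11).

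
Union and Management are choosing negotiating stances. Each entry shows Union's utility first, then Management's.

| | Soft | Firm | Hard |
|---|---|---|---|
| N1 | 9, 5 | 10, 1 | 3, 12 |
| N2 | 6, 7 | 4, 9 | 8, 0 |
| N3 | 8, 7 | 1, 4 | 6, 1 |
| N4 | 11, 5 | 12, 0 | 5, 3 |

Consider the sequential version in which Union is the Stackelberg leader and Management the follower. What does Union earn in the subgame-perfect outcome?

Solve by backward induction (Union leads).
- N1: BR = Hard, leader payoff 3.
- N2: BR = Firm, leader payoff 4.
- N3: BR = Soft, leader payoff 8.
- N4: BR = Soft, leader payoff 11.
Among 3, 4, 8, 11, the best is 11 at N4. Subgame-perfect outcome: (N4, Soft) with payoffs (11, 5).

11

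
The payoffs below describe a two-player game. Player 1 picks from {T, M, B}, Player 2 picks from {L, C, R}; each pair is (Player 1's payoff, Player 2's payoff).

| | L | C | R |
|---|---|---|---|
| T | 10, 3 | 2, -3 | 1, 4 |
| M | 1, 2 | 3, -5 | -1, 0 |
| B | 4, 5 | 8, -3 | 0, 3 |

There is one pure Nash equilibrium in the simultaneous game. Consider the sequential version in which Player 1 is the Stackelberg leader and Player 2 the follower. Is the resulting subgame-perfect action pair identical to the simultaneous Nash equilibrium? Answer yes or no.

no

Backward induction with Player 1 moving first.
- T → Player 2 plays R (best of 3, -3, 4); Player 1 gets 1.
- M → Player 2 plays L (best of 2, -5, 0); Player 1 gets 1.
- B → Player 2 plays L (best of 5, -3, 3); Player 1 gets 4.
Among 1, 1, 4, the best is 4 at B. Subgame-perfect outcome: (B, L) with payoffs (4, 5).
Under simultaneous play:
Player 1's best replies: L→T; C→B; R→T.
Player 2's best replies: T→R; M→L; B→L.
Only (T, R) has each player best-responding; Nash payoffs (1, 4).
Sequential outcome (B, L) differs from the Nash profile (T, R).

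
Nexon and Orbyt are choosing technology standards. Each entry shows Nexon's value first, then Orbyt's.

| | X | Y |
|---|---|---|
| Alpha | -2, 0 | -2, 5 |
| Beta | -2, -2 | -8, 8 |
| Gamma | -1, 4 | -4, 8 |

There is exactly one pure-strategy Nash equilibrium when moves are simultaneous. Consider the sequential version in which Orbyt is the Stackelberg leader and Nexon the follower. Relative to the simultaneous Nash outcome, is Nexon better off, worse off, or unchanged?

unchanged

Nexon best-responds to each possible Orbyt move:
- X: BR = Gamma, leader payoff 4.
- Y: BR = Alpha, leader payoff 5.
Orbyt's induced payoffs are 4, 5, so Orbyt commits to Y. Subgame-perfect outcome: (Alpha, Y) with payoffs (-2, 5).
For the simultaneous game, intersect best replies.
Nexon's best replies: X→Gamma; Y→Alpha.
Orbyt's best replies: Alpha→Y; Beta→Y; Gamma→Y.
Only (Alpha, Y) has each player best-responding; Nash payoffs (-2, 5).
Nexon earns -2 sequentially versus -2 at the Nash outcome: unchanged.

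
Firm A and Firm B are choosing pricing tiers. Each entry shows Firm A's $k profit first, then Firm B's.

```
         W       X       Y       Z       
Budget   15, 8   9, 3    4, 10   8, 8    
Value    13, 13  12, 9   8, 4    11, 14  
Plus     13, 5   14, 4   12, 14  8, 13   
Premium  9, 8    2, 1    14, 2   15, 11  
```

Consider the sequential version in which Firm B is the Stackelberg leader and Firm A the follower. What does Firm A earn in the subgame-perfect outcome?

Solve by backward induction (Firm B leads).
- W → Firm A plays Budget (best of 15, 13, 13, 9); Firm B gets 8.
- X → Firm A plays Plus (best of 9, 12, 14, 2); Firm B gets 4.
- Y → Firm A plays Premium (best of 4, 8, 12, 14); Firm B gets 2.
- Z → Firm A plays Premium (best of 8, 11, 8, 15); Firm B gets 11.
Among 8, 4, 2, 11, the best is 11 at Z. Subgame-perfect outcome: (Premium, Z) with payoffs (15, 11).

15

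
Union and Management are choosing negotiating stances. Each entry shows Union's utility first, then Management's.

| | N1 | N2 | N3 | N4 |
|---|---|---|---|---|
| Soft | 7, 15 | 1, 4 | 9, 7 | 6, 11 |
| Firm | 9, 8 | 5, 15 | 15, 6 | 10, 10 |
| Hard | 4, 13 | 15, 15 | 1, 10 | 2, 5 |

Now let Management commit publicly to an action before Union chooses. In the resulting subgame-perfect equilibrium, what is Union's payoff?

15

Work backward from Union's decision.
- N1 → Union plays Firm (best of 7, 9, 4); Management gets 8.
- N2 → Union plays Hard (best of 1, 5, 15); Management gets 15.
- N3 → Union plays Firm (best of 9, 15, 1); Management gets 6.
- N4 → Union plays Firm (best of 6, 10, 2); Management gets 10.
Management's induced payoffs are 8, 15, 6, 10, so Management commits to N2. Subgame-perfect outcome: (Hard, N2) with payoffs (15, 15).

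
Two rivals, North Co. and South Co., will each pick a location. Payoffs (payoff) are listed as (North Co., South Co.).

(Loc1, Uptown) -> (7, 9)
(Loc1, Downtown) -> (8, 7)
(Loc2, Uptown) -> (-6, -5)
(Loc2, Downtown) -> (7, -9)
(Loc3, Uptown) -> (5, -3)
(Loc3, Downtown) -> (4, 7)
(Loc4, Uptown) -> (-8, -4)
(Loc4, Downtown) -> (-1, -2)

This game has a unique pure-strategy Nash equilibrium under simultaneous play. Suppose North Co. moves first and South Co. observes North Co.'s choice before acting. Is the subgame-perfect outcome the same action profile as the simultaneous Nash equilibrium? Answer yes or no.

South Co. best-responds to each possible North Co. move:
- Loc1: BR = Uptown, leader payoff 7.
- Loc2: BR = Uptown, leader payoff -6.
- Loc3: BR = Downtown, leader payoff 4.
- Loc4: BR = Downtown, leader payoff -1.
North Co.'s induced payoffs are 7, -6, 4, -1, so North Co. commits to Loc1. Subgame-perfect outcome: (Loc1, Uptown) with payoffs (7, 9).
Now find the simultaneous Nash equilibrium.
North Co.'s best replies: Uptown→Loc1; Downtown→Loc1.
South Co.'s best replies: Loc1→Uptown; Loc2→Uptown; Loc3→Downtown; Loc4→Downtown.
Only (Loc1, Uptown) has each player best-responding; Nash payoffs (7, 9).
Sequential outcome (Loc1, Uptown) coincides with the Nash profile (Loc1, Uptown).

yes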